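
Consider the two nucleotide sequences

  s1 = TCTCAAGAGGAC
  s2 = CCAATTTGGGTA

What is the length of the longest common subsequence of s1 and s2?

Taking C at s1[2]=s2[1], C at s1[4]=s2[2], A at s1[5]=s2[3], A at s1[6]=s2[4], G at s1[7]=s2[8], G at s1[9]=s2[9], G at s1[10]=s2[10], A at s1[11]=s2[12] gives a common subsequence of length 8. Since dp[12][12] = 8, nothing longer is possible.

8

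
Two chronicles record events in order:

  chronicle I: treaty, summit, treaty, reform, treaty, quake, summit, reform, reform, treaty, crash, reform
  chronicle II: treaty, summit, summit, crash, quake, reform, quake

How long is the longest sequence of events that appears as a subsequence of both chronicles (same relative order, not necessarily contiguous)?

5

Match treaty (chronicle I #1, chronicle II #1) → summit (chronicle I #2, chronicle II #2) → summit (chronicle I #7, chronicle II #3) → crash (chronicle I #11, chronicle II #4) → reform (chronicle I #12, chronicle II #6) — 5 events in the same relative order in both. Since dp[12][7] = 5, nothing longer is possible.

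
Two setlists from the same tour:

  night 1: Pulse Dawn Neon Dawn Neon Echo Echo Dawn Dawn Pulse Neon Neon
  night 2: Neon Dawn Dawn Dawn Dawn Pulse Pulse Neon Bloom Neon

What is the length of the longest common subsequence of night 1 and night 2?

One common subsequence of length 7: Dawn at night 1[2]=night 2[2], then Dawn at night 1[4]=night 2[3], then Dawn at night 1[8]=night 2[4], then Dawn at night 1[9]=night 2[5], then Pulse at night 1[10]=night 2[7], then Neon at night 1[11]=night 2[8], then Neon at night 1[12]=night 2[10]. Since dp[12][10] = 7, nothing longer is possible.

7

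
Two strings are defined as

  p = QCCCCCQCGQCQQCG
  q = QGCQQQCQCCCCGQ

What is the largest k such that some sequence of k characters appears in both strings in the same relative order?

Taking Q at p[1]=q[1] → C at p[2]=q[3] → C at p[3]=q[7] → C at p[4]=q[9] → C at p[5]=q[10] → C at p[6]=q[11] → C at p[8]=q[12] → G at p[9]=q[13] → Q at p[13]=q[14] gives a common subsequence of length 9. dp[15][14] = 9 confirms this is the maximum.

9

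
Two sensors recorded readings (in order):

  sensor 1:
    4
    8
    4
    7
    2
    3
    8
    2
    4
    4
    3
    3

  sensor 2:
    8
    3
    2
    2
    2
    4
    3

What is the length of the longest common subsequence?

5

Match 8 (sensor 1 #2, sensor 2 #1) → 2 (sensor 1 #5, sensor 2 #4) → 2 (sensor 1 #8, sensor 2 #5) → 4 (sensor 1 #10, sensor 2 #6) → 3 (sensor 1 #12, sensor 2 #7) — 5 values in the same relative order in both. The LCS DP gives dp[12][7] = 5, so this is optimal.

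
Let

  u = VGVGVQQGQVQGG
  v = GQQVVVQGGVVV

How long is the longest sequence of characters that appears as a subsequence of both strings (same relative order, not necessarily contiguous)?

7

One common subsequence of length 7: G [2,1], then V [3,4], then V [5,5], then V [10,6], then Q [11,7], then G [12,8], then G [13,9], and the DP table's final entry dp[13][12] is also 7, so no common subsequence is longer.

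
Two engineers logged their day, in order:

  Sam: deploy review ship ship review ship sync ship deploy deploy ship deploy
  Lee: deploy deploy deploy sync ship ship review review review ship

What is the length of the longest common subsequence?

5

Match deploy (Sam #1, Lee #3); then ship (Sam #3, Lee #5); then ship (Sam #4, Lee #6); then review (Sam #5, Lee #9); then ship (Sam #11, Lee #10) — 5 tasks in the same relative order in both. Since dp[12][10] = 5, nothing longer is possible.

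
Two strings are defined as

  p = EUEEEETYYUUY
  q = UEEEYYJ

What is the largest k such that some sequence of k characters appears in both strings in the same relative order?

Match U (p #2, q #1), then E (p #4, q #2), then E (p #5, q #3), then E (p #6, q #4), then Y (p #8, q #5), then Y (p #9, q #6) — 6 characters in the same relative order in both, and the DP table's final entry dp[12][7] is also 6, so no common subsequence is longer.

6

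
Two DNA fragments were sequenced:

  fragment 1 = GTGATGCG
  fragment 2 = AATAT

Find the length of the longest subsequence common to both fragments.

Let dp[i][j] be the LCS length of the first i bases of fragment 1 and the first j bases of fragment 2. dp[i][j] = dp[i-1][j-1]+1 when the i-th and j-th bases match, else max(dp[i-1][j], dp[i][j-1]).
    ·  A  A  T  A  T
 ·  0  0  0  0  0  0
 G  0  0  0  0  0  0
 T  0  0  0  1  1  1
 G  0  0  0  1  1  1
 A  0  1  1  1  2  2
 T  0  1  1  2  2  3
 G  0  1  1  2  2  3
 C  0  1  1  2  2  3
 G  0  1  1  2  2  3
dp[8][5] = 3. One LCS (by backtracking along matches): TAT.

3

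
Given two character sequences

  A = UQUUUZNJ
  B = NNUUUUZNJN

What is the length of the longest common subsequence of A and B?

7

Match U at A[1]=B[3]; then U at A[3]=B[4]; then U at A[4]=B[5]; then U at A[5]=B[6]; then Z at A[6]=B[7]; then N at A[7]=B[8]; then J at A[8]=B[9] — 7 characters in the same relative order in both. The LCS DP gives dp[8][10] = 7, so this is optimal.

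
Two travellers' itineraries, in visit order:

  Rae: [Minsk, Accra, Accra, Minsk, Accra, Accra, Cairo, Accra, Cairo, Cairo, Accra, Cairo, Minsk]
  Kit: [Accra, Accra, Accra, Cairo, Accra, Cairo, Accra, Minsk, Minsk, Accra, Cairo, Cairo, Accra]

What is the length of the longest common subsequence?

9

Taking Accra (Rae #2, Kit #1), Accra (Rae #3, Kit #2), Accra (Rae #5, Kit #3), Accra (Rae #6, Kit #5), Cairo (Rae #7, Kit #6), Accra (Rae #8, Kit #10), Cairo (Rae #9, Kit #11), Cairo (Rae #10, Kit #12), Accra (Rae #11, Kit #13) gives a common subsequence of length 9. Since dp[13][13] = 9, nothing longer is possible.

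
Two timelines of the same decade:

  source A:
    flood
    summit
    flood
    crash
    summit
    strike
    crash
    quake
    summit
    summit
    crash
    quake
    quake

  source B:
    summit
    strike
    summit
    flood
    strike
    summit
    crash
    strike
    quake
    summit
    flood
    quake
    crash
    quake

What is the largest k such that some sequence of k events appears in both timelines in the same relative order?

8

Match flood [1,4]; then summit [2,6]; then crash [4,7]; then strike [6,8]; then quake [8,9]; then summit [9,10]; then crash [11,13]; then quake [13,14] — 8 events in the same relative order in both. The LCS DP gives dp[13][14] = 8, so this is optimal.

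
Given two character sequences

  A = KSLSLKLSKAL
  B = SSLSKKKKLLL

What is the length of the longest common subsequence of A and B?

Let dp[i][j] be the LCS length of the first i characters of A and the first j characters of B. dp[i][j] = dp[i-1][j-1]+1 when the i-th and j-th characters match, else max(dp[i-1][j], dp[i][j-1]).
    ·  S  S  L  S  K  K  K  K  L  L  L
 ·  0  0  0  0  0  0  0  0  0  0  0  0
 K  0  0  0  0  0  1  1  1  1  1  1  1
 S  0  1  1  1  1  1  1  1  1  1  1  1
 L  0  1  1  2  2  2  2  2  2  2  2  2
 S  0  1  2  2  3  3  3  3  3  3  3  3
 L  0  1  2  3  3  3  3  3  3  4  4  4
 K  0  1  2  3  3  4  4  4  4  4  4  4
 L  0  1  2  3  3  4  4  4  4  5  5  5
 S  0  1  2  3  4  4  4  4  4  5  5  5
 K  0  1  2  3  4  5  5  5  5  5  5  5
 A  0  1  2  3  4  5  5  5  5  5  5  5
 L  0  1  2  3  4  5  5  5  5  6  6  6
dp[11][11] = 6. One LCS (by backtracking along matches): SLSLLL.

6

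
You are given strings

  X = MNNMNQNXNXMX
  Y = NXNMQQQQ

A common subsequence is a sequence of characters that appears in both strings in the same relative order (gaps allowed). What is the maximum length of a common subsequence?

4

Taking N [2,1], then N [3,3], then M [4,4], then Q [6,8] gives a common subsequence of length 4. Since dp[12][8] = 4, nothing longer is possible.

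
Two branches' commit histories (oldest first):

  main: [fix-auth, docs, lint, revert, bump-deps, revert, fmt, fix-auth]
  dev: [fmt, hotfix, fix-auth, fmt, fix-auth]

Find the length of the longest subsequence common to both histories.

Taking fix-auth [1,3]; then fmt [7,4]; then fix-auth [8,5] gives a common subsequence of length 3. dp[8][5] = 3 confirms this is the maximum.

3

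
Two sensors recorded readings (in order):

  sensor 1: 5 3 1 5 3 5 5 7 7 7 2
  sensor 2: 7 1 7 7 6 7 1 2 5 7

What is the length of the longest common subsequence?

5

One common subsequence of length 5: 1 [3,2] → 7 [8,3] → 7 [9,4] → 7 [10,6] → 2 [11,8]. Since dp[11][10] = 5, nothing longer is possible.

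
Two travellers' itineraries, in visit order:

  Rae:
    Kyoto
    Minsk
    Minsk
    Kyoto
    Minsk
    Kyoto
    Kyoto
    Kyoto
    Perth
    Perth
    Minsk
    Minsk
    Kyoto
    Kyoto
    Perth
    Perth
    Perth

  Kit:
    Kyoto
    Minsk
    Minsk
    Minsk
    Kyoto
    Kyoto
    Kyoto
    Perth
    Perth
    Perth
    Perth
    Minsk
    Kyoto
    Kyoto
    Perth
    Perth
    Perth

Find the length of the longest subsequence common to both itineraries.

15

Match Kyoto (Rae #1, Kit #1) → Minsk (Rae #2, Kit #2) → Minsk (Rae #3, Kit #3) → Minsk (Rae #5, Kit #4) → Kyoto (Rae #6, Kit #5) → Kyoto (Rae #7, Kit #6) → Kyoto (Rae #8, Kit #7) → Perth (Rae #9, Kit #10) → Perth (Rae #10, Kit #11) → Minsk (Rae #12, Kit #12) → Kyoto (Rae #13, Kit #13) → Kyoto (Rae #14, Kit #14) → Perth (Rae #15, Kit #15) → Perth (Rae #16, Kit #16) → Perth (Rae #17, Kit #17) — 15 stops in the same relative order in both. dp[17][17] = 15 confirms this is the maximum.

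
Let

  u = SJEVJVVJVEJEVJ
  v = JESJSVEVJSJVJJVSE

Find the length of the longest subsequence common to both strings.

9

Match S (u #1, v #3), J (u #2, v #4), E (u #3, v #7), V (u #4, v #8), J (u #5, v #11), V (u #6, v #12), J (u #8, v #14), V (u #9, v #15), E (u #12, v #17) — 9 characters in the same relative order in both. dp[14][17] = 9 confirms this is the maximum.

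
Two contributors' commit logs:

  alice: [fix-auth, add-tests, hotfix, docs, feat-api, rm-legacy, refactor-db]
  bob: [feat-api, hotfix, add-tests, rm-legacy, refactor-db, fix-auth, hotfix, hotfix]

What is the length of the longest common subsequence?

Pick add-tests (alice #2, bob #3), then rm-legacy (alice #6, bob #4), then refactor-db (alice #7, bob #5); all 3 commits appear in both, in order, and the DP table's final entry dp[7][8] is also 3, so no common subsequence is longer.

3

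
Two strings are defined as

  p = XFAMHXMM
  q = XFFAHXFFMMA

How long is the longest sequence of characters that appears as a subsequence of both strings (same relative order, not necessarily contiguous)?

Let dp[i][j] be the LCS length of the first i characters of p and the first j characters of q. dp[i][j] = dp[i-1][j-1]+1 when the i-th and j-th characters match, else max(dp[i-1][j], dp[i][j-1]).
    ·  X  F  F  A  H  X  F  F  M  M  A
 ·  0  0  0  0  0  0  0  0  0  0  0  0
 X  0  1  1  1  1  1  1  1  1  1  1  1
 F  0  1  2  2  2  2  2  2  2  2  2  2
 A  0  1  2  2  3  3  3  3  3  3  3  3
 M  0  1  2  2  3  3  3  3  3  4  4  4
 H  0  1  2  2  3  4  4  4  4  4  4  4
 X  0  1  2  2  3  4  5  5  5  5  5  5
 M  0  1  2  2  3  4  5  5  5  6  6  6
 M  0  1  2  2  3  4  5  5  5  6  7  7
dp[8][11] = 7. One LCS (by backtracking along matches): XFAHXMM.

7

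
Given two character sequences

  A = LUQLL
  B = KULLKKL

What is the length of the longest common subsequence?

Match L (A #1, B #3), then L (A #4, B #4), then L (A #5, B #7) — 3 characters in the same relative order in both. dp[5][7] = 3 confirms this is the maximum.

3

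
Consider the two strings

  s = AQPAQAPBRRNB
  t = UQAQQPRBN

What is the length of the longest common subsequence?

6

Let dp[i][j] be the LCS length of the first i characters of s and the first j characters of t. dp[i][j] = dp[i-1][j-1]+1 when the i-th and j-th characters match, else max(dp[i-1][j], dp[i][j-1]).
    ·  U  Q  A  Q  Q  P  R  B  N
 ·  0  0  0  0  0  0  0  0  0  0
 A  0  0  0  1  1  1  1  1  1  1
 Q  0  0  1  1  2  2  2  2  2  2
 P  0  0  1  1  2  2  3  3  3  3
 A  0  0  1  2  2  2  3  3  3  3
 Q  0  0  1  2  3  3  3  3  3  3
 A  0  0  1  2  3  3  3  3  3  3
 P  0  0  1  2  3  3  4  4  4  4
 B  0  0  1  2  3  3  4  4  5  5
 R  0  0  1  2  3  3  4  5  5  5
 R  0  0  1  2  3  3  4  5  5  5
 N  0  0  1  2  3  3  4  5  5  6
 B  0  0  1  2  3  3  4  5  6  6
dp[12][9] = 6. One LCS (by backtracking along matches): AQQPBN.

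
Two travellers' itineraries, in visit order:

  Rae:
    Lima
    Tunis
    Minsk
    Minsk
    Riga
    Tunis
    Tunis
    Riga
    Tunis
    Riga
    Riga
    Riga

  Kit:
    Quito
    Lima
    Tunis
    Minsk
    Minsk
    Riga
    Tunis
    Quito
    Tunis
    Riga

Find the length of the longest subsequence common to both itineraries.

8

Match Lima [1,2]; then Tunis [2,3]; then Minsk [3,4]; then Minsk [4,5]; then Riga [5,6]; then Tunis [6,7]; then Tunis [9,9]; then Riga [12,10] — 8 stops in the same relative order in both, and the DP table's final entry dp[12][10] is also 8, so no common subsequence is longer.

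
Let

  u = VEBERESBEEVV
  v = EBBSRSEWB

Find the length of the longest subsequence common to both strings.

5

Let dp[i][j] be the LCS length of the first i characters of u and the first j characters of v. dp[i][j] = dp[i-1][j-1]+1 when the i-th and j-th characters match, else max(dp[i-1][j], dp[i][j-1]).
    ·  E  B  B  S  R  S  E  W  B
 ·  0  0  0  0  0  0  0  0  0  0
 V  0  0  0  0  0  0  0  0  0  0
 E  0  1  1  1  1  1  1  1  1  1
 B  0  1  2  2  2  2  2  2  2  2
 E  0  1  2  2  2  2  2  3  3  3
 R  0  1  2  2  2  3  3  3  3  3
 E  0  1  2  2  2  3  3  4  4  4
 S  0  1  2  2  3  3  4  4  4  4
 B  0  1  2  3  3  3  4  4  4  5
 E  0  1  2  3  3  3  4  5  5  5
 E  0  1  2  3  3  3  4  5  5  5
 V  0  1  2  3  3  3  4  5  5  5
 V  0  1  2  3  3  3  4  5  5  5
dp[12][9] = 5. One LCS (by backtracking along matches): EBREB.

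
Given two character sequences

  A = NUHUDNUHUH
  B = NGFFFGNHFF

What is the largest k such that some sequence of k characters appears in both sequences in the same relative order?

Match N [1,1]; then N [6,7]; then H [8,8] — 3 characters in the same relative order in both. Since dp[10][10] = 3, nothing longer is possible.

3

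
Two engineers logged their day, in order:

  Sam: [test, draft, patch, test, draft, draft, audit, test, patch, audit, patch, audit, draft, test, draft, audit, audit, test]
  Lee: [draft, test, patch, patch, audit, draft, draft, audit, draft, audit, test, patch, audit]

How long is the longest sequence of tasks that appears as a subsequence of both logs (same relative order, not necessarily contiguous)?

One common subsequence of length 10: draft (Sam #6, Lee #1), then test (Sam #8, Lee #2), then patch (Sam #9, Lee #3), then patch (Sam #11, Lee #4), then audit (Sam #12, Lee #5), then draft (Sam #13, Lee #6), then draft (Sam #15, Lee #7), then audit (Sam #16, Lee #8), then audit (Sam #17, Lee #10), then test (Sam #18, Lee #11), and the DP table's final entry dp[18][13] is also 10, so no common subsequence is longer.

10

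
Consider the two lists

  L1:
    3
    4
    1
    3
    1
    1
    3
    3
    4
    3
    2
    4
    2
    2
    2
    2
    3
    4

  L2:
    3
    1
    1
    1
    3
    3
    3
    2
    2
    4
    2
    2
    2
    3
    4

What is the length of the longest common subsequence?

Match 3 at L1[1]=L2[1], 1 at L1[3]=L2[2], 1 at L1[5]=L2[3], 1 at L1[6]=L2[4], 3 at L1[7]=L2[5], 3 at L1[8]=L2[6], 3 at L1[10]=L2[7], 2 at L1[11]=L2[9], 4 at L1[12]=L2[10], 2 at L1[14]=L2[11], 2 at L1[15]=L2[12], 2 at L1[16]=L2[13], 3 at L1[17]=L2[14], 4 at L1[18]=L2[15] — 14 values in the same relative order in both. Since dp[18][15] = 14, nothing longer is possible.

14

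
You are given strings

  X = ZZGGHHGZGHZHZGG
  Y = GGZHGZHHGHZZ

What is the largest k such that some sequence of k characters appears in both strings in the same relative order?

One common subsequence of length 9: G (X #3, Y #1), G (X #4, Y #2), H (X #6, Y #4), G (X #7, Y #5), Z (X #8, Y #6), G (X #9, Y #9), H (X #10, Y #10), Z (X #11, Y #11), Z (X #13, Y #12). The LCS DP gives dp[15][12] = 9, so this is optimal.

9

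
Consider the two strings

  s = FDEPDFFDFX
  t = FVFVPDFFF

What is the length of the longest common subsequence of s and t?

One common subsequence of length 6: F at s[1]=t[3], P at s[4]=t[5], D at s[5]=t[6], F at s[6]=t[7], F at s[7]=t[8], F at s[9]=t[9], and the DP table's final entry dp[10][9] is also 6, so no common subsequence is longer.

6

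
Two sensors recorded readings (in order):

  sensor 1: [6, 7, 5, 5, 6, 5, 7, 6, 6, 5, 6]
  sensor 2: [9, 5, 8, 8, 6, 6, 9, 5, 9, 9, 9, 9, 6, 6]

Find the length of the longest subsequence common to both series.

One common subsequence of length 5: 6 [1,5], 6 [5,6], 5 [6,8], 6 [9,13], 6 [11,14]. dp[11][14] = 5 confirms this is the maximum.

5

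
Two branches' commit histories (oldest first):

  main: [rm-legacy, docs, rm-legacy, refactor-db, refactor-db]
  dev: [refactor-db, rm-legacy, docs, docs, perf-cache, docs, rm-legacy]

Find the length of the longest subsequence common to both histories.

Match rm-legacy at main[1]=dev[2] → docs at main[2]=dev[6] → rm-legacy at main[3]=dev[7] — 3 commits in the same relative order in both. The LCS DP gives dp[5][7] = 3, so this is optimal.

3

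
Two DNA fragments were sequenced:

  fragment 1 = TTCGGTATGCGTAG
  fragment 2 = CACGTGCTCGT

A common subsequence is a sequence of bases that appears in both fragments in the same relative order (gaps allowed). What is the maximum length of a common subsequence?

7

Match C [3,3] → G [4,4] → G [5,6] → T [8,8] → C [10,9] → G [11,10] → T [12,11] — 7 bases in the same relative order in both. dp[14][11] = 7 confirms this is the maximum.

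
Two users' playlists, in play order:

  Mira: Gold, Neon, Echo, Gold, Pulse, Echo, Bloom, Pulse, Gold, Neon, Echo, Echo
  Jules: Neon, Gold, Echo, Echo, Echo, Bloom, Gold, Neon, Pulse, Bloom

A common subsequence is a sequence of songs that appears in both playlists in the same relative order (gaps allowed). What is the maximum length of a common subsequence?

6

Taking Gold [1,2], Echo [3,4], Echo [6,5], Bloom [7,6], Gold [9,7], Neon [10,8] gives a common subsequence of length 6. dp[12][10] = 6 confirms this is the maximum.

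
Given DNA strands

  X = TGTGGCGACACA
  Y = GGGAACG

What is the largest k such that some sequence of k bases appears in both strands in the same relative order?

6

Taking G [4,1] → G [5,2] → G [7,3] → A [8,4] → A [10,5] → C [11,6] gives a common subsequence of length 6, and the DP table's final entry dp[12][7] is also 6, so no common subsequence is longer.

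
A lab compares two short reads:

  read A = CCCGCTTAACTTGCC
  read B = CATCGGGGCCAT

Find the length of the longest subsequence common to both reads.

6

Pick C [1,1], then C [2,4], then C [3,9], then C [5,10], then A [9,11], then T [12,12]; all 6 bases appear in both, in order. dp[15][12] = 6 confirms this is the maximum.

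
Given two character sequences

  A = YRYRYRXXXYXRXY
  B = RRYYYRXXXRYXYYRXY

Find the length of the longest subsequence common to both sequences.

Pick Y [1,3] → Y [3,4] → Y [5,5] → R [6,6] → X [7,7] → X [8,8] → X [9,9] → Y [10,11] → X [11,12] → R [12,15] → X [13,16] → Y [14,17]; all 12 characters appear in both, in order. Since dp[14][17] = 12, nothing longer is possible.

12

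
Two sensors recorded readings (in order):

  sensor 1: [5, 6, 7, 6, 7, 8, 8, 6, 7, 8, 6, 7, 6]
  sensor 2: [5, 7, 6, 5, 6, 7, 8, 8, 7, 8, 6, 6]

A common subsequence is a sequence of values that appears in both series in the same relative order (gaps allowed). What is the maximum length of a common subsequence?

10

One common subsequence of length 10: 5 (sensor 1 #1, sensor 2 #1), 6 (sensor 1 #2, sensor 2 #3), 6 (sensor 1 #4, sensor 2 #5), 7 (sensor 1 #5, sensor 2 #6), 8 (sensor 1 #6, sensor 2 #7), 8 (sensor 1 #7, sensor 2 #8), 7 (sensor 1 #9, sensor 2 #9), 8 (sensor 1 #10, sensor 2 #10), 6 (sensor 1 #11, sensor 2 #11), 6 (sensor 1 #13, sensor 2 #12). Since dp[13][12] = 10, nothing longer is possible.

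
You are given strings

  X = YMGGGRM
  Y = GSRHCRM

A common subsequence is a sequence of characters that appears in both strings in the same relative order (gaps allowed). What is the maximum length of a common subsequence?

3

Let dp[i][j] be the LCS length of the first i characters of X and the first j characters of Y. dp[i][j] = dp[i-1][j-1]+1 when the i-th and j-th characters match, else max(dp[i-1][j], dp[i][j-1]).
    ·  G  S  R  H  C  R  M
 ·  0  0  0  0  0  0  0  0
 Y  0  0  0  0  0  0  0  0
 M  0  0  0  0  0  0  0  1
 G  0  1  1  1  1  1  1  1
 G  0  1  1  1  1  1  1  1
 G  0  1  1  1  1  1  1  1
 R  0  1  1  2  2  2  2  2
 M  0  1  1  2  2  2  2  3
dp[7][7] = 3. One LCS (by backtracking along matches): GRM.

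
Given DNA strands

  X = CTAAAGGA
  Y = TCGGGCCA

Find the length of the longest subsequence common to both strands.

4

One common subsequence of length 4: C [1,2]; then G [6,4]; then G [7,5]; then A [8,8]. Since dp[8][8] = 4, nothing longer is possible.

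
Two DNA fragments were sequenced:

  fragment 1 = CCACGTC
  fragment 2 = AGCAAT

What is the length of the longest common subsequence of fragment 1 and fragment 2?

Match C [1,3] → A [3,5] → T [6,6] — 3 bases in the same relative order in both. Since dp[7][6] = 3, nothing longer is possible.

3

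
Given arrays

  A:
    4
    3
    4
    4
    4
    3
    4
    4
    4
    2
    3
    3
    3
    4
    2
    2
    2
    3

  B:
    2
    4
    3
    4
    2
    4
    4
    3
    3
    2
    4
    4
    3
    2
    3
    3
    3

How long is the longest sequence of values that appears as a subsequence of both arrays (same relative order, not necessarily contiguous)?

12

Match 4 (A #1, B #2) → 3 (A #2, B #3) → 4 (A #3, B #4) → 4 (A #4, B #6) → 4 (A #5, B #7) → 3 (A #6, B #9) → 4 (A #7, B #11) → 4 (A #8, B #12) → 2 (A #10, B #14) → 3 (A #12, B #15) → 3 (A #13, B #16) → 3 (A #18, B #17) — 12 values in the same relative order in both. The LCS DP gives dp[18][17] = 12, so this is optimal.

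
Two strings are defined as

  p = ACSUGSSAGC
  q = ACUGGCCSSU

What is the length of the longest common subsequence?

6

Let dp[i][j] be the LCS length of the first i characters of p and the first j characters of q. dp[i][j] = dp[i-1][j-1]+1 when the i-th and j-th characters match, else max(dp[i-1][j], dp[i][j-1]).
    ·  A  C  U  G  G  C  C  S  S  U
 ·  0  0  0  0  0  0  0  0  0  0  0
 A  0  1  1  1  1  1  1  1  1  1  1
 C  0  1  2  2  2  2  2  2  2  2  2
 S  0  1  2  2  2  2  2  2  3  3  3
 U  0  1  2  3  3  3  3  3  3  3  4
 G  0  1  2  3  4  4  4  4  4  4  4
 S  0  1  2  3  4  4  4  4  5  5  5
 S  0  1  2  3  4  4  4  4  5  6  6
 A  0  1  2  3  4  4  4  4  5  6  6
 G  0  1  2  3  4  5  5  5  5  6  6
 C  0  1  2  3  4  5  6  6  6  6  6
dp[10][10] = 6. One LCS (by backtracking along matches): ACUGSS.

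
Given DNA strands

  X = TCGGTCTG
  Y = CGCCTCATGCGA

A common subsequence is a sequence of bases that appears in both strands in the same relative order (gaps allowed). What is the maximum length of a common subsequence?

Taking C at X[2]=Y[1]; then G at X[3]=Y[2]; then T at X[5]=Y[5]; then C at X[6]=Y[6]; then T at X[7]=Y[8]; then G at X[8]=Y[11] gives a common subsequence of length 6. Since dp[8][12] = 6, nothing longer is possible.

6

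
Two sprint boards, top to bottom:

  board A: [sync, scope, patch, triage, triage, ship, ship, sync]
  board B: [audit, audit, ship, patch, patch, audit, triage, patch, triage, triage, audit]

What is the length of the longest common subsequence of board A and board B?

3

Taking patch [3,8]; then triage [4,9]; then triage [5,10] gives a common subsequence of length 3. The LCS DP gives dp[8][11] = 3, so this is optimal.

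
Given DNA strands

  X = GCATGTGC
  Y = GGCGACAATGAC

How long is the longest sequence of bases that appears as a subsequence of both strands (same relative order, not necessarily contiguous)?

Match G [1,4]; then C [2,6]; then A [3,8]; then T [4,9]; then G [5,10]; then C [8,12] — 6 bases in the same relative order in both. Since dp[8][12] = 6, nothing longer is possible.

6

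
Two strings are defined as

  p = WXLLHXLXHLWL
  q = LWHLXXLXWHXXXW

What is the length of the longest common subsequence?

7

Taking W at p[1]=q[2] → X at p[2]=q[6] → L at p[3]=q[7] → H at p[5]=q[10] → X at p[6]=q[12] → X at p[8]=q[13] → W at p[11]=q[14] gives a common subsequence of length 7. dp[12][14] = 7 confirms this is the maximum.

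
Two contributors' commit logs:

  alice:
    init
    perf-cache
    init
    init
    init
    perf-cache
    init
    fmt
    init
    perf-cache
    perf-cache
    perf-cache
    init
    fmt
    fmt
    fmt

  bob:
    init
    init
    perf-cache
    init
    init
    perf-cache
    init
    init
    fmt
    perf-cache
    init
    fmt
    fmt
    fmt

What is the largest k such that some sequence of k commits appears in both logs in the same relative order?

12

One common subsequence of length 12: init (alice #1, bob #2), perf-cache (alice #2, bob #3), init (alice #3, bob #4), init (alice #4, bob #5), init (alice #5, bob #7), init (alice #7, bob #8), fmt (alice #8, bob #9), perf-cache (alice #12, bob #10), init (alice #13, bob #11), fmt (alice #14, bob #12), fmt (alice #15, bob #13), fmt (alice #16, bob #14), and the DP table's final entry dp[16][14] is also 12, so no common subsequence is longer.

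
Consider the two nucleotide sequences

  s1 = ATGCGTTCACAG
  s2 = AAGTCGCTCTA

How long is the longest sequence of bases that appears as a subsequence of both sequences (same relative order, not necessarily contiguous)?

One common subsequence of length 7: A (s1 #1, s2 #2); then T (s1 #2, s2 #4); then G (s1 #3, s2 #6); then C (s1 #4, s2 #7); then T (s1 #6, s2 #8); then T (s1 #7, s2 #10); then A (s1 #11, s2 #11). dp[12][11] = 7 confirms this is the maximum.

7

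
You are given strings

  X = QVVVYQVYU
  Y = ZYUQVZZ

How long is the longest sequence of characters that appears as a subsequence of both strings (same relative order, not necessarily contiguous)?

3

Match Y [5,2] → Q [6,4] → V [7,5] — 3 characters in the same relative order in both. Since dp[9][7] = 3, nothing longer is possible.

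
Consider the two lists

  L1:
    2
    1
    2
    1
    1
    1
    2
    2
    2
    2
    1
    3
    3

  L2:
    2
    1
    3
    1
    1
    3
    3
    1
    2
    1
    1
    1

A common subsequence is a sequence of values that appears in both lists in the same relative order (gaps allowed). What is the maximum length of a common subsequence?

One common subsequence of length 7: 2 [1,1], then 1 [2,2], then 1 [4,4], then 1 [5,5], then 1 [6,8], then 2 [7,9], then 1 [11,12]. The LCS DP gives dp[13][12] = 7, so this is optimal.

7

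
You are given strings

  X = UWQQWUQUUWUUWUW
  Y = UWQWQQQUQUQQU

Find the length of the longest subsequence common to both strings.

8

Taking U at X[1]=Y[1] → W at X[2]=Y[4] → Q at X[3]=Y[6] → Q at X[4]=Y[7] → U at X[6]=Y[8] → Q at X[7]=Y[9] → U at X[8]=Y[10] → U at X[14]=Y[13] gives a common subsequence of length 8. Since dp[15][13] = 8, nothing longer is possible.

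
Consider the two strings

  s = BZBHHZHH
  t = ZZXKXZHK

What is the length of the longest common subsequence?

3

Let dp[i][j] be the LCS length of the first i characters of s and the first j characters of t. dp[i][j] = dp[i-1][j-1]+1 when the i-th and j-th characters match, else max(dp[i-1][j], dp[i][j-1]).
    ·  Z  Z  X  K  X  Z  H  K
 ·  0  0  0  0  0  0  0  0  0
 B  0  0  0  0  0  0  0  0  0
 Z  0  1  1  1  1  1  1  1  1
 B  0  1  1  1  1  1  1  1  1
 H  0  1  1  1  1  1  1  2  2
 H  0  1  1  1  1  1  1  2  2
 Z  0  1  2  2  2  2  2  2  2
 H  0  1  2  2  2  2  2  3  3
 H  0  1  2  2  2  2  2  3  3
dp[8][8] = 3. One LCS (by backtracking along matches): ZZH.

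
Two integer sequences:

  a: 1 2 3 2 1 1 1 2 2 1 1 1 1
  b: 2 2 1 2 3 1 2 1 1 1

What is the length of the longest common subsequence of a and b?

Match 1 (a #1, b #3), then 2 (a #2, b #4), then 3 (a #3, b #5), then 1 (a #7, b #6), then 2 (a #9, b #7), then 1 (a #11, b #8), then 1 (a #12, b #9), then 1 (a #13, b #10) — 8 values in the same relative order in both. The LCS DP gives dp[13][10] = 8, so this is optimal.

8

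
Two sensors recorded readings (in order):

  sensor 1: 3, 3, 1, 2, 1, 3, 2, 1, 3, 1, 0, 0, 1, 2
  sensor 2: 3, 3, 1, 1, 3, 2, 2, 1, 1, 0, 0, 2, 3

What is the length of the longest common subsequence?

Match 3 (sensor 1 #1, sensor 2 #1), 3 (sensor 1 #2, sensor 2 #2), 1 (sensor 1 #3, sensor 2 #3), 1 (sensor 1 #5, sensor 2 #4), 3 (sensor 1 #6, sensor 2 #5), 2 (sensor 1 #7, sensor 2 #7), 1 (sensor 1 #8, sensor 2 #8), 1 (sensor 1 #10, sensor 2 #9), 0 (sensor 1 #11, sensor 2 #10), 0 (sensor 1 #12, sensor 2 #11), 2 (sensor 1 #14, sensor 2 #12) — 11 values in the same relative order in both. dp[14][13] = 11 confirms this is the maximum.

11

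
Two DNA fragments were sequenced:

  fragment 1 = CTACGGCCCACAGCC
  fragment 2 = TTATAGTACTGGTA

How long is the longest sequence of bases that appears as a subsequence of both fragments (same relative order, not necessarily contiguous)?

6

Pick T [2,7]; then A [3,8]; then C [4,9]; then G [5,11]; then G [6,12]; then A [12,14]; all 6 bases appear in both, in order. Since dp[15][14] = 6, nothing longer is possible.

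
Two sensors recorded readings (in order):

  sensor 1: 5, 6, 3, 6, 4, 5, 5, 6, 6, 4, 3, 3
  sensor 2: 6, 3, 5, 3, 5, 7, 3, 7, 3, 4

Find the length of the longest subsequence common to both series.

One common subsequence of length 6: 6 [2,1], then 3 [3,2], then 5 [6,3], then 5 [7,5], then 3 [11,7], then 3 [12,9], and the DP table's final entry dp[12][10] is also 6, so no common subsequence is longer.

6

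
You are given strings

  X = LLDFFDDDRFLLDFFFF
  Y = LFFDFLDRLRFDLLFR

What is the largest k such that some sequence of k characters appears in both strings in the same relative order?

One common subsequence of length 10: L (X #2, Y #1), then F (X #4, Y #2), then F (X #5, Y #3), then D (X #6, Y #4), then D (X #7, Y #7), then R (X #9, Y #10), then F (X #10, Y #11), then L (X #11, Y #13), then L (X #12, Y #14), then F (X #14, Y #15), and the DP table's final entry dp[17][16] is also 10, so no common subsequence is longer.

10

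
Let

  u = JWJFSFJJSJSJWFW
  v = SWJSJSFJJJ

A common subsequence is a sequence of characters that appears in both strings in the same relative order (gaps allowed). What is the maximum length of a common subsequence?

7

Let dp[i][j] be the LCS length of the first i characters of u and the first j characters of v. dp[i][j] = dp[i-1][j-1]+1 when the i-th and j-th characters match, else max(dp[i-1][j], dp[i][j-1]).
    ·  S  W  J  S  J  S  F  J  J  J
 ·  0  0  0  0  0  0  0  0  0  0  0
 J  0  0  0  1  1  1  1  1  1  1  1
 W  0  0  1  1  1  1  1  1  1  1  1
 J  0  0  1  2  2  2  2  2  2  2  2
 F  0  0  1  2  2  2  2  3  3  3  3
 S  0  1  1  2  3  3  3  3  3  3  3
 F  0  1  1  2  3  3  3  4  4  4  4
 J  0  1  1  2  3  4  4  4  5  5  5
 J  0  1  1  2  3  4  4  4  5  6  6
 S  0  1  1  2  3  4  5  5  5  6  6
 J  0  1  1  2  3  4  5  5  6  6  7
 S  0  1  1  2  3  4  5  5  6  6  7
 J  0  1  1  2  3  4  5  5  6  7  7
 W  0  1  2  2  3  4  5  5  6  7  7
 F  0  1  2  2  3  4  5  6  6  7  7
 W  0  1  2  2  3  4  5  6  6  7  7
dp[15][10] = 7. One LCS (by backtracking along matches): JJSFJJJ.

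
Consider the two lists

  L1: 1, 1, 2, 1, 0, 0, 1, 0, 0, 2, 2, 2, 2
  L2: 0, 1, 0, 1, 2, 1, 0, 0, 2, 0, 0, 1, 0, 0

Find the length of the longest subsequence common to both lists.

9

Pick 1 at L1[1]=L2[2], 1 at L1[2]=L2[4], 2 at L1[3]=L2[5], 1 at L1[4]=L2[6], 0 at L1[5]=L2[10], 0 at L1[6]=L2[11], 1 at L1[7]=L2[12], 0 at L1[8]=L2[13], 0 at L1[9]=L2[14]; all 9 values appear in both, in order. The LCS DP gives dp[13][14] = 9, so this is optimal.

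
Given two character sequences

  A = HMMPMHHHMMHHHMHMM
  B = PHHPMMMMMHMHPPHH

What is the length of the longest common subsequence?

10

Match H (A #1, B #3); then M (A #2, B #5); then M (A #3, B #6); then M (A #5, B #7); then M (A #9, B #8); then M (A #10, B #9); then H (A #11, B #10); then H (A #12, B #12); then H (A #13, B #15); then H (A #15, B #16) — 10 characters in the same relative order in both. dp[17][16] = 10 confirms this is the maximum.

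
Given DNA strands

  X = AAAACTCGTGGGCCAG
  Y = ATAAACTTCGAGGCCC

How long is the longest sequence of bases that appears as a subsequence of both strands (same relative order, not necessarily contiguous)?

Match A at X[1]=Y[1], then A at X[2]=Y[3], then A at X[3]=Y[4], then A at X[4]=Y[5], then C at X[5]=Y[6], then T at X[6]=Y[8], then C at X[7]=Y[9], then G at X[8]=Y[10], then G at X[10]=Y[12], then G at X[11]=Y[13], then C at X[13]=Y[15], then C at X[14]=Y[16] — 12 bases in the same relative order in both. The LCS DP gives dp[16][16] = 12, so this is optimal.

12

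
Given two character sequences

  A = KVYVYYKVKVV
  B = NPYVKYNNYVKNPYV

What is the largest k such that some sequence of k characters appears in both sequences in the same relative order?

7

Taking Y (A #3, B #3), then V (A #4, B #4), then Y (A #5, B #6), then Y (A #6, B #9), then V (A #8, B #10), then K (A #9, B #11), then V (A #11, B #15) gives a common subsequence of length 7, and the DP table's final entry dp[11][15] is also 7, so no common subsequence is longer.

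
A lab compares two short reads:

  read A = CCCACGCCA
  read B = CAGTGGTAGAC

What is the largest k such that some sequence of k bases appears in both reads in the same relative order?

4

Let dp[i][j] be the LCS length of the first i bases of read A and the first j bases of read B. dp[i][j] = dp[i-1][j-1]+1 when the i-th and j-th bases match, else max(dp[i-1][j], dp[i][j-1]).
    ·  C  A  G  T  G  G  T  A  G  A  C
 ·  0  0  0  0  0  0  0  0  0  0  0  0
 C  0  1  1  1  1  1  1  1  1  1  1  1
 C  0  1  1  1  1  1  1  1  1  1  1  2
 C  0  1  1  1  1  1  1  1  1  1  1  2
 A  0  1  2  2  2  2  2  2  2  2  2  2
 C  0  1  2  2  2  2  2  2  2  2  2  3
 G  0  1  2  3  3  3  3  3  3  3  3  3
 C  0  1  2  3  3  3  3  3  3  3  3  4
 C  0  1  2  3  3  3  3  3  3  3  3  4
 A  0  1  2  3  3  3  3  3  4  4  4  4
dp[9][11] = 4. One LCS (by backtracking along matches): CAGC.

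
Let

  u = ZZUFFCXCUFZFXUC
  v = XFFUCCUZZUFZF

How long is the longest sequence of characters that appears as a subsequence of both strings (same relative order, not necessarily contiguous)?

8

Taking F at u[4]=v[2]; then F at u[5]=v[3]; then C at u[6]=v[5]; then C at u[8]=v[6]; then U at u[9]=v[10]; then F at u[10]=v[11]; then Z at u[11]=v[12]; then F at u[12]=v[13] gives a common subsequence of length 8, and the DP table's final entry dp[15][13] is also 8, so no common subsequence is longer.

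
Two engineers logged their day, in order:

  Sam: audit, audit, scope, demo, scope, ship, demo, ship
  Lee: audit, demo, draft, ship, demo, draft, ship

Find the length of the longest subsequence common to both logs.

5

Pick audit at Sam[2]=Lee[1], demo at Sam[4]=Lee[2], ship at Sam[6]=Lee[4], demo at Sam[7]=Lee[5], ship at Sam[8]=Lee[7]; all 5 tasks appear in both, in order. dp[8][7] = 5 confirms this is the maximum.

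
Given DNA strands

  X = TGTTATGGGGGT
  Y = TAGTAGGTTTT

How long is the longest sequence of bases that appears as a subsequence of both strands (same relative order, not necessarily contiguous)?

Let dp[i][j] be the LCS length of the first i bases of X and the first j bases of Y. dp[i][j] = dp[i-1][j-1]+1 when the i-th and j-th bases match, else max(dp[i-1][j], dp[i][j-1]).
    ·  T  A  G  T  A  G  G  T  T  T  T
 ·  0  0  0  0  0  0  0  0  0  0  0  0
 T  0  1  1  1  1  1  1  1  1  1  1  1
 G  0  1  1  2  2  2  2  2  2  2  2  2
 T  0  1  1  2  3  3  3  3  3  3  3  3
 T  0  1  1  2  3  3  3  3  4  4  4  4
 A  0  1  2  2  3  4  4  4  4  4  4  4
 T  0  1  2  2  3  4  4  4  5  5  5  5
 G  0  1  2  3  3  4  5  5  5  5  5  5
 G  0  1  2  3  3  4  5  6  6  6  6  6
 G  0  1  2  3  3  4  5  6  6  6  6  6
 G  0  1  2  3  3  4  5  6  6  6  6  6
 G  0  1  2  3  3  4  5  6  6  6  6  6
 T  0  1  2  3  4  4  5  6  7  7  7  7
dp[12][11] = 7. One LCS (by backtracking along matches): TGTAGGT.

7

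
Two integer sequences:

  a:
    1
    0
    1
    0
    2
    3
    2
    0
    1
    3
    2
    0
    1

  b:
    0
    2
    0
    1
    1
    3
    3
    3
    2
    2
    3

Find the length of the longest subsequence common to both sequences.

Let dp[i][j] be the LCS length of the first i values of a and the first j values of b. dp[i][j] = dp[i-1][j-1]+1 when the i-th and j-th values match, else max(dp[i-1][j], dp[i][j-1]).
    ·  0  2  0  1  1  3  3  3  2  2  3
 ·  0  0  0  0  0  0  0  0  0  0  0  0
 1  0  0  0  0  1  1  1  1  1  1  1  1
 0  0  1  1  1  1  1  1  1  1  1  1  1
 1  0  1  1  1  2  2  2  2  2  2  2  2
 0  0  1  1  2  2  2  2  2  2  2  2  2
 2  0  1  2  2  2  2  2  2  2  3  3  3
 3  0  1  2  2  2  2  3  3  3  3  3  4
 2  0  1  2  2  2  2  3  3  3  4  4  4
 0  0  1  2  3  3  3  3  3  3  4  4  4
 1  0  1  2  3  4  4  4  4  4  4  4  4
 3  0  1  2  3  4  4  5  5  5  5  5  5
 2  0  1  2  3  4  4  5  5  5  6  6  6
 0  0  1  2  3  4  4  5  5  5  6  6  6
 1  0  1  2  3  4  5  5  5  5  6  6  6
dp[13][11] = 6. One LCS (by backtracking along matches): 0, 2, 0, 1, 3, 2.

6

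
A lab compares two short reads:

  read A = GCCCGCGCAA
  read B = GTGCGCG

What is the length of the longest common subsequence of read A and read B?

5

Match G at read A[1]=read B[3], then C at read A[4]=read B[4], then G at read A[5]=read B[5], then C at read A[6]=read B[6], then G at read A[7]=read B[7] — 5 bases in the same relative order in both. Since dp[10][7] = 5, nothing longer is possible.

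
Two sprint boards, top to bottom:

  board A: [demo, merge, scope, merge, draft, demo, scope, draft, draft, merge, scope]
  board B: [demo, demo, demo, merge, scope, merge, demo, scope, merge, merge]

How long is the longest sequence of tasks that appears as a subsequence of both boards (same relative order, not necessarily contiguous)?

One common subsequence of length 7: demo [1,3]; then merge [2,4]; then scope [3,5]; then merge [4,6]; then demo [6,7]; then scope [7,8]; then merge [10,10]. dp[11][10] = 7 confirms this is the maximum.

7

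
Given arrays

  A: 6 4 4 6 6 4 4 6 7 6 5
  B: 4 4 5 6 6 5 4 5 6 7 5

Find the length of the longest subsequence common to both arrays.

Let dp[i][j] be the LCS length of the first i values of A and the first j values of B. dp[i][j] = dp[i-1][j-1]+1 when the i-th and j-th values match, else max(dp[i-1][j], dp[i][j-1]).
    ·  4  4  5  6  6  5  4  5  6  7  5
 ·  0  0  0  0  0  0  0  0  0  0  0  0
 6  0  0  0  0  1  1  1  1  1  1  1  1
 4  0  1  1  1  1  1  1  2  2  2  2  2
 4  0  1  2  2  2  2  2  2  2  2  2  2
 6  0  1  2  2  3  3  3  3  3  3  3  3
 6  0  1  2  2  3  4  4  4  4  4  4  4
 4  0  1  2  2  3  4  4  5  5  5  5  5
 4  0  1  2  2  3  4  4  5  5  5  5  5
 6  0  1  2  2  3  4  4  5  5  6  6  6
 7  0  1  2  2  3  4  4  5  5  6  7  7
 6  0  1  2  2  3  4  4  5  5  6  7  7
 5  0  1  2  3  3  4  5  5  6  6  7  8
dp[11][11] = 8. One LCS (by backtracking along matches): 4, 4, 6, 6, 4, 6, 7, 5.

8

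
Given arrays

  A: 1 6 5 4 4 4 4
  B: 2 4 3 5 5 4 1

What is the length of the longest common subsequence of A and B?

2

Let dp[i][j] be the LCS length of the first i values of A and the first j values of B. dp[i][j] = dp[i-1][j-1]+1 when the i-th and j-th values match, else max(dp[i-1][j], dp[i][j-1]).
    ·  2  4  3  5  5  4  1
 ·  0  0  0  0  0  0  0  0
 1  0  0  0  0  0  0  0  1
 6  0  0  0  0  0  0  0  1
 5  0  0  0  0  1  1  1  1
 4  0  0  1  1  1  1  2  2
 4  0  0  1  1  1  1  2  2
 4  0  0  1  1  1  1  2  2
 4  0  0  1  1  1  1  2  2
dp[7][7] = 2. One LCS (by backtracking along matches): 5, 4.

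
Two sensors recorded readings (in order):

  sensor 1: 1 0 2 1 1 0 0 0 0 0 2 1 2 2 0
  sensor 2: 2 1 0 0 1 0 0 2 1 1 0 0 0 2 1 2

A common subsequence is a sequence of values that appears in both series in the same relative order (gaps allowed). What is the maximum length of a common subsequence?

11

Taking 1 at sensor 1[1]=sensor 2[5] → 0 at sensor 1[2]=sensor 2[7] → 2 at sensor 1[3]=sensor 2[8] → 1 at sensor 1[4]=sensor 2[9] → 1 at sensor 1[5]=sensor 2[10] → 0 at sensor 1[8]=sensor 2[11] → 0 at sensor 1[9]=sensor 2[12] → 0 at sensor 1[10]=sensor 2[13] → 2 at sensor 1[11]=sensor 2[14] → 1 at sensor 1[12]=sensor 2[15] → 2 at sensor 1[14]=sensor 2[16] gives a common subsequence of length 11, and the DP table's final entry dp[15][16] is also 11, so no common subsequence is longer.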